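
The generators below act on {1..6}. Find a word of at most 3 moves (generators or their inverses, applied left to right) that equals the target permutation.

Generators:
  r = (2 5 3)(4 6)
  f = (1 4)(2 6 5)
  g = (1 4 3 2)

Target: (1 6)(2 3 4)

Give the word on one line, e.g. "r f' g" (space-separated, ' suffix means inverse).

  after r: (2 5 3)(4 6)
  after f: (1 4 5 3 6)
  after r': (1 6)(2 3 4)

r f r'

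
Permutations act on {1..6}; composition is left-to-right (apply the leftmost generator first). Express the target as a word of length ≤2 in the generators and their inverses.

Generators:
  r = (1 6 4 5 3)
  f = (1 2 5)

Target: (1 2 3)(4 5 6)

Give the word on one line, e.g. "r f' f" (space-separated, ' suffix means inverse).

f r

  after f: (1 2 5)
  after r: (1 2 3)(4 5 6)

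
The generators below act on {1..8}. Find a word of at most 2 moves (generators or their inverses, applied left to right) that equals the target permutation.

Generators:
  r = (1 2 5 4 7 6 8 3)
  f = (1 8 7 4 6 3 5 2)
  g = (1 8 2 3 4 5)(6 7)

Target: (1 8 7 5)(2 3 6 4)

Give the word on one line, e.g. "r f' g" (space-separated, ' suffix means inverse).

r' r'

  after r': (1 3 8 6 7 4 5 2)
  after r': (1 8 7 5)(2 3 6 4)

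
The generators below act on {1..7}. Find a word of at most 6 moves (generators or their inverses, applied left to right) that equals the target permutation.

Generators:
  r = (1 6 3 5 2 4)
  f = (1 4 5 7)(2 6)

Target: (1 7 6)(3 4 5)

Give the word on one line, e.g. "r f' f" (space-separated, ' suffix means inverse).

  after r: (1 6 3 5 2 4)
  after f: (1 2 5 6 3 7)
  after r: (1 4)(3 7 6 5)
  after f: (1 5 3)(2 6 7)
  after f: (1 7 6)(3 4 5)

r f r f f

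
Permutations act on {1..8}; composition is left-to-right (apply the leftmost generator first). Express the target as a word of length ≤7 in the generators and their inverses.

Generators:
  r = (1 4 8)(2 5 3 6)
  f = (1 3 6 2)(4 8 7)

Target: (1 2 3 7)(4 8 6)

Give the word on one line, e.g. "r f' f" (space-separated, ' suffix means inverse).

  after f': (1 2 6 3)(4 7 8)
  after r: (1 5 3 4 7)
  after r: (1 3 8)(2 5 6)(4 7)
  after f: (1 6)(2 5)(3 7 8)
  after r: (1 2 3 7)(4 8 6)

f' r r f r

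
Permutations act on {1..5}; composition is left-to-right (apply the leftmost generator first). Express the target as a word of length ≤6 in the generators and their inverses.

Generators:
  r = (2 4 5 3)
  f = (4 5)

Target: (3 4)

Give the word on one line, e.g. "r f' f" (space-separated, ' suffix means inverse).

  after r: (2 4 5 3)
  after f: (2 5 3)
  after r: (2 3 4 5)
  after r: (3 5 4)
  after f': (3 4)

r f r r f'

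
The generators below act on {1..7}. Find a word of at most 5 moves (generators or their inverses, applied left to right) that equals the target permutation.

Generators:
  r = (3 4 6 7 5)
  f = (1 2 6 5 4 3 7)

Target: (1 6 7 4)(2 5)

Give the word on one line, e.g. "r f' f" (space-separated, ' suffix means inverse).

  after r': (3 5 7 6 4)
  after f: (1 2 6 3 4 7 5)
  after f: (1 6 7 4)(2 5)

r' f f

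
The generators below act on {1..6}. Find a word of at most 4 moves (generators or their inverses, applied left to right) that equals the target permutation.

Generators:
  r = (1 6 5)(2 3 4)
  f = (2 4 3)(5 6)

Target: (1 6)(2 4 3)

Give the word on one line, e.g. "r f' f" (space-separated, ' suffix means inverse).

f' r

  after f': (2 3 4)(5 6)
  after r: (1 6)(2 4 3)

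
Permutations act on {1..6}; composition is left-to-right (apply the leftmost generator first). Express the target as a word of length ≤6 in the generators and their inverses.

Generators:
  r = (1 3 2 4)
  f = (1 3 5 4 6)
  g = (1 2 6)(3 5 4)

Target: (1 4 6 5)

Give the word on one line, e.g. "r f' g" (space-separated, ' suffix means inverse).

g' g' r' g'

  after g': (1 6 2)(3 4 5)
  after g': (1 2 6)(3 5 4)
  after r': (1 3 5 2 6 4)
  after g': (1 4 6 5)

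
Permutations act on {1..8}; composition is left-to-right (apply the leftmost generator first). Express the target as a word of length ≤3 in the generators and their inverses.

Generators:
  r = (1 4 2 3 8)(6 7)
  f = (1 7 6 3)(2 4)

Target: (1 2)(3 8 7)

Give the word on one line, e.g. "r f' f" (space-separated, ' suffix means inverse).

  after r: (1 4 2 3 8)(6 7)
  after f: (1 2)(3 8 7)

r f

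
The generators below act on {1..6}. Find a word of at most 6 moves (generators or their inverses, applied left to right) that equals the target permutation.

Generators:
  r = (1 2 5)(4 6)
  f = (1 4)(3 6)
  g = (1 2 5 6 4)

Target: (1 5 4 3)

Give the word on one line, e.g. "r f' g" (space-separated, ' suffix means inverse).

f g r g f'

  after f: (1 4)(3 6)
  after g: (2 5 6 3 4)
  after r: (1 2)(3 6)(4 5)
  after g: (1 5)(3 4 6)
  after f': (1 5 4 3)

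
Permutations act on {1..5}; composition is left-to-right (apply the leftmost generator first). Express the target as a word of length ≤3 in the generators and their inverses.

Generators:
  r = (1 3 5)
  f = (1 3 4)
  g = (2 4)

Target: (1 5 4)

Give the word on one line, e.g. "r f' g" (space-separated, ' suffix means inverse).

r' f

  after r': (1 5 3)
  after f: (1 5 4)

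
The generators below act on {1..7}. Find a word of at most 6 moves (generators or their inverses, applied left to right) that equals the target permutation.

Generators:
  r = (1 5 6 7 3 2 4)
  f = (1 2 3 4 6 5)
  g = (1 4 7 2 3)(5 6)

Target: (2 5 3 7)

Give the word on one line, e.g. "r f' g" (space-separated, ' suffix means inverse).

f f r f'

  after f: (1 2 3 4 6 5)
  after f: (1 3 6)(2 4 5)
  after r: (1 2)(3 7)(4 6 5)
  after f': (2 5 3 7)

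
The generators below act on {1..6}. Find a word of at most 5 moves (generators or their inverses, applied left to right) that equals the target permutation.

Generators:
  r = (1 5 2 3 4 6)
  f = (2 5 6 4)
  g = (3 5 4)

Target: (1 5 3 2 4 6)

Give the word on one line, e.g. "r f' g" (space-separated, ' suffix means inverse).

  after f: (2 5 6 4)
  after g': (2 3 4)(5 6)
  after r': (1 6)(4 5)
  after g: (1 6)(3 5)
  after f': (1 5 3 2 4 6)

f g' r' g f'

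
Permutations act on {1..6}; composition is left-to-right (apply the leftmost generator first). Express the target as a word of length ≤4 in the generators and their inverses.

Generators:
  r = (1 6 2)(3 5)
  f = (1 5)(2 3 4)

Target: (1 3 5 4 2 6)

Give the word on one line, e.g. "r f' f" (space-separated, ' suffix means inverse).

r' f' f'

  after r': (1 2 6)(3 5)
  after f': (1 4 3)(2 6 5)
  after f': (1 3 5 4 2 6)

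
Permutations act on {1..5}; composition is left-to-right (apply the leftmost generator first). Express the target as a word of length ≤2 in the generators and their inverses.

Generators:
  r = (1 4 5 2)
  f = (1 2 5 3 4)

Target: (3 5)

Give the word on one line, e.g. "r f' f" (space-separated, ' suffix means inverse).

  after r': (1 2 5 4)
  after f': (3 5)

r' f'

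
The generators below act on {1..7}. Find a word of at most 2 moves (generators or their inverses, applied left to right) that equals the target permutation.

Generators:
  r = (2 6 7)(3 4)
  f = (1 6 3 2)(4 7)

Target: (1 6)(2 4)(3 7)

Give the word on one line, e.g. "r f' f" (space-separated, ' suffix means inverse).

  after f': (1 2 3 6)(4 7)
  after r: (1 6)(2 4)(3 7)

f' r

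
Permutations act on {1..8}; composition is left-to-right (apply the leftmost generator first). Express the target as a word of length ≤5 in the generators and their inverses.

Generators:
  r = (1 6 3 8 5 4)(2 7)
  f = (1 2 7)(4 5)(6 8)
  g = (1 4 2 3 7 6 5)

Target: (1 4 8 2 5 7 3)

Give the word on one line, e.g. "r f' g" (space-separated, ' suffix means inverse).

f f f g' f'

  after f: (1 2 7)(4 5)(6 8)
  after f: (1 7 2)
  after f: (4 5)(6 8)
  after g': (1 5)(2 4 6 8 7 3)
  after f': (1 4 8 2 5 7 3)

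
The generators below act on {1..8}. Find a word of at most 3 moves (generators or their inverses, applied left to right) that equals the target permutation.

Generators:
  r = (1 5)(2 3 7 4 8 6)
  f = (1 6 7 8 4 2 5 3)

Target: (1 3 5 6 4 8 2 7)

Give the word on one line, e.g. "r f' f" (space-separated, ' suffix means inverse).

  after r': (1 5)(2 6 8 4 7 3)
  after f: (1 3 5 6 4 8 2 7)

r' f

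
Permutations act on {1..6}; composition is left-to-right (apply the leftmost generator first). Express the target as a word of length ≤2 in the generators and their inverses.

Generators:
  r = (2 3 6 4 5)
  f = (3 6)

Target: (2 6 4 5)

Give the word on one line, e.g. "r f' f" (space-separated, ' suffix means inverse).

  after r: (2 3 6 4 5)
  after f: (2 6 4 5)

r f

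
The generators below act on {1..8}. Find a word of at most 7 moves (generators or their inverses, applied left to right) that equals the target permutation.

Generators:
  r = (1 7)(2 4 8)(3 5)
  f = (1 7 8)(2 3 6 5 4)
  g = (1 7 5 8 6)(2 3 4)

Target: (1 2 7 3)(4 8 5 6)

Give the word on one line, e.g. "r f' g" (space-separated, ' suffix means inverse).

r f' g f r

  after r: (1 7)(2 4 8)(3 5)
  after f': (2 5)(3 6)(4 7 8)
  after g: (1 7 6 4 5 3)(2 8)
  after f: (1 8 3 7 5 6 2)
  after r: (1 2 7 3)(4 8 5 6)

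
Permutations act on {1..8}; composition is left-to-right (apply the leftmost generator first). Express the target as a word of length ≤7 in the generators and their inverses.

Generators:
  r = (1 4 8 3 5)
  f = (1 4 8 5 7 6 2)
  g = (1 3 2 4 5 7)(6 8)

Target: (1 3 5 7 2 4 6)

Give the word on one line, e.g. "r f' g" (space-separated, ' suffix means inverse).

r r r f f

  after r: (1 4 8 3 5)
  after r: (1 8 5 4 3)
  after r: (1 3 4 5 8)
  after f: (1 3 8 4 7 6 2)
  after f: (1 3 5 7 2 4 6)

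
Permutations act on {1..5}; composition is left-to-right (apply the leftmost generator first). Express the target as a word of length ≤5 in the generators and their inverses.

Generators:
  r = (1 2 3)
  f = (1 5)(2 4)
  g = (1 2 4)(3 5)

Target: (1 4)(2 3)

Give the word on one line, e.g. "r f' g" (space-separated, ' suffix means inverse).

g g r'

  after g: (1 2 4)(3 5)
  after g: (1 4 2)
  after r': (1 4)(2 3)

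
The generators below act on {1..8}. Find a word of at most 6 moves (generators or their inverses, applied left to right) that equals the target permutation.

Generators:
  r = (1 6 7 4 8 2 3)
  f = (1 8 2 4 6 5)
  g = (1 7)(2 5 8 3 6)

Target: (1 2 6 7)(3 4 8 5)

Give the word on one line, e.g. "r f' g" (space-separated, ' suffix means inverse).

  after r: (1 6 7 4 8 2 3)
  after f': (1 4)(2 3 5 6 7)
  after r: (1 8 2)(3 5 7)(4 6)
  after g: (1 3 8 5)(2 7 6 4)
  after r': (1 2 6 7)(3 4 8 5)

r f' r g r'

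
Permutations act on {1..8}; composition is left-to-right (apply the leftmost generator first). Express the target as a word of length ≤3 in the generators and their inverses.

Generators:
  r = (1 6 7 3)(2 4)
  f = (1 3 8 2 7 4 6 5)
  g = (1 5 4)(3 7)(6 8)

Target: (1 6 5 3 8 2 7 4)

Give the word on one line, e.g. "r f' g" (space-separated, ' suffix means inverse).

g g f

  after g: (1 5 4)(3 7)(6 8)
  after g: (1 4 5)
  after f: (1 6 5 3 8 2 7 4)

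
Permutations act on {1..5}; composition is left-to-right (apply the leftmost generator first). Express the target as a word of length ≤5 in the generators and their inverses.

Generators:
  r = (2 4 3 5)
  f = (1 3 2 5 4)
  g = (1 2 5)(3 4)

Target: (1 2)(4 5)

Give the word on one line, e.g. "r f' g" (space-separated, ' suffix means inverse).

r' f' r' g r

  after r': (2 5 3 4)
  after f': (1 4 3 5)
  after r': (1 2 5)
  after g: (1 5 2)(3 4)
  after r: (1 2)(4 5)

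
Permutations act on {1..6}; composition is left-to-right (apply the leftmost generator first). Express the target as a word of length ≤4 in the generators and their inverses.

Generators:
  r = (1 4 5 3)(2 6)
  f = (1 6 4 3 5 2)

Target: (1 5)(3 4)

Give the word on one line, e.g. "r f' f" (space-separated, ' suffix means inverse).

  after r': (1 3 5 4)(2 6)
  after r': (1 5)(3 4)

r' r'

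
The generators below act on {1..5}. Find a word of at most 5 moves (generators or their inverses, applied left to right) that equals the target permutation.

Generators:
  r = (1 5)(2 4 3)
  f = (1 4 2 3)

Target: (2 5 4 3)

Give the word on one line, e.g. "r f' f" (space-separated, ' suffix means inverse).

r f' r'

  after r: (1 5)(2 4 3)
  after f': (1 5 3 4 2)
  after r': (2 5 4 3)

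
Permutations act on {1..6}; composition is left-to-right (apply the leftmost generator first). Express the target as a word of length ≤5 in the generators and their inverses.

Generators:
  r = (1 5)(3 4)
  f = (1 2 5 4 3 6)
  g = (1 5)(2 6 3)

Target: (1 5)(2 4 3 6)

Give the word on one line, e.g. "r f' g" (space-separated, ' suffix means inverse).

g' g' g' g' r'

  after g': (1 5)(2 3 6)
  after g': (2 6 3)
  after g': (1 5)
  after g': (2 3 6)
  after r': (1 5)(2 4 3 6)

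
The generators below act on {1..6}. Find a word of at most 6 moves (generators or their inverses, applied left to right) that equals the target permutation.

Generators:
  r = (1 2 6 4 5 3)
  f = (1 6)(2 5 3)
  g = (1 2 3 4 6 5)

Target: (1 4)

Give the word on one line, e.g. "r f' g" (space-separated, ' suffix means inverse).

f' r' g f' r'

  after f': (1 6)(2 3 5)
  after r': (1 2 5)(3 4 6)
  after g: (1 3 6 4 5 2)
  after f': (1 5 3)(2 6 4)
  after r': (1 4)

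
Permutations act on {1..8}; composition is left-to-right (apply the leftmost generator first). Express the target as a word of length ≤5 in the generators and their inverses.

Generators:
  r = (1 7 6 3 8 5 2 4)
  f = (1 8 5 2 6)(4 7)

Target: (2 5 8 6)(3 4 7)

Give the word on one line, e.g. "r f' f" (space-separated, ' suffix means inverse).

r' f r'

  after r': (1 4 2 5 8 3 6 7)
  after f: (1 7 8 3)(4 6)
  after r': (2 5 8 6)(3 4 7)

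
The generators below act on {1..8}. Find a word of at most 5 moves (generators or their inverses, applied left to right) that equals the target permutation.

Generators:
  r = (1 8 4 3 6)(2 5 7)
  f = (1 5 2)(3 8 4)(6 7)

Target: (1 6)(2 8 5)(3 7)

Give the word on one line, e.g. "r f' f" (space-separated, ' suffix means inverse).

  after f: (1 5 2)(3 8 4)(6 7)
  after r': (1 2 6 5 7 3)
  after r': (1 7 4 8)(2 3 6)
  after f: (1 6)(2 8 5)(3 7)

f r' r' f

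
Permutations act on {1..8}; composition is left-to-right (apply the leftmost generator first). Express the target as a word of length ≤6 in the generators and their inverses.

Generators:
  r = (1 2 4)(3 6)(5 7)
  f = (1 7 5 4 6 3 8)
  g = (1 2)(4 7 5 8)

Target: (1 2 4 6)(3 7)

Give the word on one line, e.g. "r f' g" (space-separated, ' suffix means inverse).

  after g: (1 2)(4 7 5 8)
  after f: (1 2 7 4 5)(3 8 6)
  after f: (1 2 5 7 6 8 3)
  after f: (1 2 4 6)(3 7)

g f f f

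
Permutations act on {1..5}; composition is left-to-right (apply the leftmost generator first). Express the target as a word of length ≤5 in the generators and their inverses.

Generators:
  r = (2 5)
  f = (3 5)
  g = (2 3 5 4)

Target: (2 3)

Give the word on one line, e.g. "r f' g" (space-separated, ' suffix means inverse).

  after f': (3 5)
  after r: (2 5 3)
  after f': (2 3)

f' r f'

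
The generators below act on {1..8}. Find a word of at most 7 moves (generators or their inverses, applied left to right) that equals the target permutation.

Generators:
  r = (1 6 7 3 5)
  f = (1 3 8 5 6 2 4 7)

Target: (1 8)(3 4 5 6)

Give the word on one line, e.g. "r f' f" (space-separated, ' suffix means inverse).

r r f r' f'

  after r: (1 6 7 3 5)
  after r: (1 7 5 6 3)
  after f: (2 4 7 6 8 5)
  after r': (1 5 2 4 6 8 3 7)
  after f': (1 8)(3 4 5 6)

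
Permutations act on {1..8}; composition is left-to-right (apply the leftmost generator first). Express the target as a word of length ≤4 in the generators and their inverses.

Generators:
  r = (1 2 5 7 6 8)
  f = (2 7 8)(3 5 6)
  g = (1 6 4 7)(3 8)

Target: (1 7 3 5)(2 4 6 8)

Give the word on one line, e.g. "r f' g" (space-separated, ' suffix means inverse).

f g'

  after f: (2 7 8)(3 5 6)
  after g': (1 7 3 5)(2 4 6 8)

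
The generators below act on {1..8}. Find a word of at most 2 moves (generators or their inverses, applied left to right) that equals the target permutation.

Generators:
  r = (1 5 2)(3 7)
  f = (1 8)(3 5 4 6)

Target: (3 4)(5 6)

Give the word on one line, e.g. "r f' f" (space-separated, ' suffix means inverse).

f f

  after f: (1 8)(3 5 4 6)
  after f: (3 4)(5 6)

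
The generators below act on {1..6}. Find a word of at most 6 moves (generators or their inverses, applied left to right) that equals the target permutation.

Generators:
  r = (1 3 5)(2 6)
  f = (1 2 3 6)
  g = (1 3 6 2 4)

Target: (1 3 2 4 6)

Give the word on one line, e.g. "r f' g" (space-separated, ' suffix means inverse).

f g' f g

  after f: (1 2 3 6)
  after g': (1 6 4 2)
  after f: (3 6 4)
  after g: (1 3 2 4 6)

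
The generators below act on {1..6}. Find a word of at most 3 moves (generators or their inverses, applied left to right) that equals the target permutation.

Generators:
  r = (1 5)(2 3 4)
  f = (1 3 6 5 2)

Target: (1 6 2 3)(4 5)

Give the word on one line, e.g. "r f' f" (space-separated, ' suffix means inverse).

r' f' r'

  after r': (1 5)(2 4 3)
  after f': (1 6 3 5 2 4)
  after r': (1 6 2 3)(4 5)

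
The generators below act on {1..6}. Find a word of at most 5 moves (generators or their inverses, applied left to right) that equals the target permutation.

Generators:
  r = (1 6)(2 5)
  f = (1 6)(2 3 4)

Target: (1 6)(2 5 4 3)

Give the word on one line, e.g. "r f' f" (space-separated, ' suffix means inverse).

  after r': (1 6)(2 5)
  after f: (2 5 3 4)
  after f: (1 6)(2 5 4 3)

r' f f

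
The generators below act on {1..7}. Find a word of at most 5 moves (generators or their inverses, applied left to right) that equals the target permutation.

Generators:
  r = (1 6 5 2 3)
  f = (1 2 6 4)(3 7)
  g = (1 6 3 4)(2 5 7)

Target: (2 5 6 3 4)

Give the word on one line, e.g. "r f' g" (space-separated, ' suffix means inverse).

g r r f g'

  after g: (1 6 3 4)(2 5 7)
  after r: (1 5 7 3 4 6)
  after r: (1 2 3 4 5 7)
  after f: (1 6 4 5 3)(2 7)
  after g': (2 5 6 3 4)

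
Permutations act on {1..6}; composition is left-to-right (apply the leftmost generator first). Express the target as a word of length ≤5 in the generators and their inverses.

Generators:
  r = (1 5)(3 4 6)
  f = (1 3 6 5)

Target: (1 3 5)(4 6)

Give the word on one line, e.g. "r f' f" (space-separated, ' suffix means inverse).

  after f: (1 3 6 5)
  after r': (1 6)(3 4)
  after r': (1 4 6 5)
  after f': (1 4 3)
  after r': (1 3 5)(4 6)

f r' r' f' r'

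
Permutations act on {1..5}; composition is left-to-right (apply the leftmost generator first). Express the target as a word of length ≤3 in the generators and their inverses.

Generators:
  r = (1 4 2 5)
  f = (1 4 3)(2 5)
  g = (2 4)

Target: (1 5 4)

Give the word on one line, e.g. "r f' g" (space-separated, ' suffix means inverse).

  after r': (1 5 2 4)
  after g: (1 5 4)

r' g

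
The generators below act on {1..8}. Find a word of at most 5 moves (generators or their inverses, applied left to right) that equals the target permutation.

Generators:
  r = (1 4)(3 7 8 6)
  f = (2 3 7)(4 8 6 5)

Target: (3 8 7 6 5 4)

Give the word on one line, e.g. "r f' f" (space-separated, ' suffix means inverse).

f' f' f' r r

  after f': (2 7 3)(4 5 6 8)
  after f': (2 3 7)(4 6)(5 8)
  after f': (4 8 6 5)
  after r: (1 4 6 5)(3 7 8)
  after r: (3 8 7 6 5 4)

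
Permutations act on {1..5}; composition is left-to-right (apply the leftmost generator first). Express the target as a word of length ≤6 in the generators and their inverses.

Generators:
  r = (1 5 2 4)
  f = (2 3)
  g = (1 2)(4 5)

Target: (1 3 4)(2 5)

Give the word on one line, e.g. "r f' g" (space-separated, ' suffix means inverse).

f' g' f' r g'

  after f': (2 3)
  after g': (1 2 3)(4 5)
  after f': (1 3)(4 5)
  after r: (1 3 5)(2 4)
  after g': (1 3 4)(2 5)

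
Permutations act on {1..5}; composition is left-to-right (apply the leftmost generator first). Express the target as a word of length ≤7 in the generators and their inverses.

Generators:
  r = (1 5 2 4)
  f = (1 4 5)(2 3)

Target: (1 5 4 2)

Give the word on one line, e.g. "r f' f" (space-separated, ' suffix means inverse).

r r f f r'

  after r: (1 5 2 4)
  after r: (1 2)(4 5)
  after f: (1 3 2 4)
  after f: (1 2 5)
  after r': (1 5 4 2)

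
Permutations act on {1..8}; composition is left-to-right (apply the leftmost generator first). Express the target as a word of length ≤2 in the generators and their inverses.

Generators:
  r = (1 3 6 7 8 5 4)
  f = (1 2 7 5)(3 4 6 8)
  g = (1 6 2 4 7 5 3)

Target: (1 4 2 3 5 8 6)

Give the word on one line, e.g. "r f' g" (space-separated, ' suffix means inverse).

  after g: (1 6 2 4 7 5 3)
  after f': (1 4 2 3 5 8 6)

g f'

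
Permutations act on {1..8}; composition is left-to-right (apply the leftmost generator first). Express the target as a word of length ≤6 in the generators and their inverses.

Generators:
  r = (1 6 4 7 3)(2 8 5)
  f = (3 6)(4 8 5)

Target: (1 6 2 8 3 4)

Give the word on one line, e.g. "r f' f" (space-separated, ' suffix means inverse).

  after r: (1 6 4 7 3)(2 8 5)
  after f: (1 3)(2 5)(4 7 6 8)
  after r: (3 6 5 8 7 4)
  after r: (1 6 2 8 3 4)

r f r r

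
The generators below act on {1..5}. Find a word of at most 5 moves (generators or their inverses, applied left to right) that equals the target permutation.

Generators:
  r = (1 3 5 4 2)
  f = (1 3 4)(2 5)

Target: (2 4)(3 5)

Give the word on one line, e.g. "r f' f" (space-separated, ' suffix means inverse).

  after f': (1 4 3)(2 5)
  after f': (1 3 4)
  after r': (2 4)(3 5)

f' f' r'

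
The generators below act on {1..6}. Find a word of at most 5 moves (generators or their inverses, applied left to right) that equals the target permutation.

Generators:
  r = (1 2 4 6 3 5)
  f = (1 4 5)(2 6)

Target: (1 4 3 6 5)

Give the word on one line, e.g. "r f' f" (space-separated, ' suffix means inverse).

r f f r

  after r: (1 2 4 6 3 5)
  after f: (1 6 3)(2 5 4)
  after f: (1 2)(3 4 6)
  after r: (1 4 3 6 5)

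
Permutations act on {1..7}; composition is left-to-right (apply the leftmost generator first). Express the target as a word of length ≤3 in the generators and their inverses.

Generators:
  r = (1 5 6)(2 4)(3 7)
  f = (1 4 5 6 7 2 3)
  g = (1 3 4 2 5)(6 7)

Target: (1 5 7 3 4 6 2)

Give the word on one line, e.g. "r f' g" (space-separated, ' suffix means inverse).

  after f: (1 4 5 6 7 2 3)
  after f: (1 5 7 3 4 6 2)

f f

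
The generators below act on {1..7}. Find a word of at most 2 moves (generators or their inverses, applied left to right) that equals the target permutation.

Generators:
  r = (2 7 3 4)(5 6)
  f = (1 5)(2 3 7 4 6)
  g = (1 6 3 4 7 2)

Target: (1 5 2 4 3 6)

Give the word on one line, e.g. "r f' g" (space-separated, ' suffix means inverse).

r f

  after r: (2 7 3 4)(5 6)
  after f: (1 5 2 4 3 6)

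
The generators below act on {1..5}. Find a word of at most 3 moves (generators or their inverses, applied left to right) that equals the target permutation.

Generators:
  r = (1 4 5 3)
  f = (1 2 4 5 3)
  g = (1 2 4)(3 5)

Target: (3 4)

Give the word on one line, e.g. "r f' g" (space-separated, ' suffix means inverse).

f g'

  after f: (1 2 4 5 3)
  after g': (3 4)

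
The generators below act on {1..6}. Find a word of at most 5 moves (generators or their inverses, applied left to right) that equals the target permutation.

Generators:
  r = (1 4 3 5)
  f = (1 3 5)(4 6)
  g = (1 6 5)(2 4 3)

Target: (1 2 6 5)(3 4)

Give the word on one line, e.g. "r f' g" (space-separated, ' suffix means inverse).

f' f' g f r'

  after f': (1 5 3)(4 6)
  after f': (1 3 5)
  after g: (1 2 4 3)(5 6)
  after f: (1 2 6)(4 5)
  after r': (1 2 6 5)(3 4)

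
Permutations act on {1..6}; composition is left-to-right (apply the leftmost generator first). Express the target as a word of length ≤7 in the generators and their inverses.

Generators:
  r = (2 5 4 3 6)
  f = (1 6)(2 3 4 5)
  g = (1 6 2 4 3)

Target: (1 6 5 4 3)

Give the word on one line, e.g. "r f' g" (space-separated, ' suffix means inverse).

  after r: (2 5 4 3 6)
  after r: (2 4 6 5 3)
  after g': (1 3 6 5 4)
  after f': (1 2 5 3)(4 6)
  after r': (1 6 5 4 3)

r r g' f' r'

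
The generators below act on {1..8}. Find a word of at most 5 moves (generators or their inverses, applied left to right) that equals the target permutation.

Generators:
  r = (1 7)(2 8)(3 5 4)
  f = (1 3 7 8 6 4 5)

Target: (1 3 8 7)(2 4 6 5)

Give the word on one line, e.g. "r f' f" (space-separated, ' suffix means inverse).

  after r: (1 7)(2 8)(3 5 4)
  after f': (1 3 4)(2 7 5 6 8)
  after f': (2 3 6 7 4 5 8)
  after r: (1 7 3 6)(2 5)
  after f': (1 3 8 7)(2 4 6 5)

r f' f' r f'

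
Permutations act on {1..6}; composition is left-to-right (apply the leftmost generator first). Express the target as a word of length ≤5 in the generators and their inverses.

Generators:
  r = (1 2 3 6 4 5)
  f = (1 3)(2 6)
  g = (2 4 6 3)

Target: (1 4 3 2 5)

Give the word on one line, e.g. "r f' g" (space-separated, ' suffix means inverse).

f g' r f f

  after f: (1 3)(2 6)
  after g': (1 6 3)(2 4)
  after r: (1 4 3 2 5)
  after f: (1 4)(2 5 3 6)
  after f: (1 4 3 2 5)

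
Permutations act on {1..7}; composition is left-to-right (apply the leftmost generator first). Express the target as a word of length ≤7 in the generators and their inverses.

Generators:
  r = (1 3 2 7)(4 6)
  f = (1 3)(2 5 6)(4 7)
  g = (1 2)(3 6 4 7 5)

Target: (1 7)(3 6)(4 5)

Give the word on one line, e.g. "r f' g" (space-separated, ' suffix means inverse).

  after r': (1 7 2 3)(4 6)
  after f: (1 4 2)(5 6 7)
  after r': (1 6 2 7 5 4 3)
  after g: (1 4 6)(2 5 7 3)
  after f': (1 7)(3 6)(4 5)

r' f r' g f'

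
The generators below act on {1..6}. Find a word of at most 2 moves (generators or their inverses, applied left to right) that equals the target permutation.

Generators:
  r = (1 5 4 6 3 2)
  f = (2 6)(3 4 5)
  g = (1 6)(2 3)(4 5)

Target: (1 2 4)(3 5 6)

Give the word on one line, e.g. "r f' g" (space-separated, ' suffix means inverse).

  after f: (2 6)(3 4 5)
  after r': (1 2 4)(3 5 6)

f r'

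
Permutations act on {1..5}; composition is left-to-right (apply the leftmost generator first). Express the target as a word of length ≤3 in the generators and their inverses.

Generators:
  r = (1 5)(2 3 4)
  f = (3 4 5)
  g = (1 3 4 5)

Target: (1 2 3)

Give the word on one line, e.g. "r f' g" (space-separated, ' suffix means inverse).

  after r: (1 5)(2 3 4)
  after f: (1 3 5)(2 4)
  after r': (1 2 3)

r f r'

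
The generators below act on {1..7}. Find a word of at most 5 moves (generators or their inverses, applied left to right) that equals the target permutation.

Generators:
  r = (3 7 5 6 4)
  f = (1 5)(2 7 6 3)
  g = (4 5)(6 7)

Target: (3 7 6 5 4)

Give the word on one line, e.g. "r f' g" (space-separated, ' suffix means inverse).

  after r: (3 7 5 6 4)
  after r: (3 5 4 7 6)
  after g: (3 4 6)
  after r: (5 6 7)
  after r: (3 7 6 5 4)

r r g r r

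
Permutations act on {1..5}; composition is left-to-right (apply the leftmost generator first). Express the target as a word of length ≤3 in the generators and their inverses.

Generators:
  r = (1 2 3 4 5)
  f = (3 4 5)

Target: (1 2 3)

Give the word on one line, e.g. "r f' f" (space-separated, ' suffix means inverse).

f f r

  after f: (3 4 5)
  after f: (3 5 4)
  after r: (1 2 3)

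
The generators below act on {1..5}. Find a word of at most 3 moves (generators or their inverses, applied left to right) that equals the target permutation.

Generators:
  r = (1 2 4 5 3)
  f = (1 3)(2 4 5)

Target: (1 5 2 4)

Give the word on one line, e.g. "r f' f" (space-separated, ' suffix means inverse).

  after f': (1 3)(2 5 4)
  after r': (1 5 2 4)

f' r'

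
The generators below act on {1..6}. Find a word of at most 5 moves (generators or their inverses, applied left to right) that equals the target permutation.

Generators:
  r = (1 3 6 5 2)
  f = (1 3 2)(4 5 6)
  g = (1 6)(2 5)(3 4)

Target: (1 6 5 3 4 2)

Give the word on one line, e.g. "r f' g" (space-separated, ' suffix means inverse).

  after r': (1 2 5 6 3)
  after g': (1 5)(3 6 4)
  after f: (1 6 5 3 4 2)

r' g' f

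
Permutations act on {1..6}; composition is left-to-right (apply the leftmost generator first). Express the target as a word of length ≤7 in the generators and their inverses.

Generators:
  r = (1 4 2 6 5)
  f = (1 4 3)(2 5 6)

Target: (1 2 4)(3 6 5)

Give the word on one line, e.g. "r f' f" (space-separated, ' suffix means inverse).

  after r: (1 4 2 6 5)
  after f: (1 3)(4 5)
  after f: (2 5 3 4 6)
  after r: (1 4 5 3 2)
  after r: (1 2 4)(3 6 5)

r f f r r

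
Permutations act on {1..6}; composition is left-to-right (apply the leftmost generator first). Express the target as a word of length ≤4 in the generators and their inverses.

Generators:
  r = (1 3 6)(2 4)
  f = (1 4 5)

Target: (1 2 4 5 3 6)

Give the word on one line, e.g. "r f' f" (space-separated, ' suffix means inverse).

  after f: (1 4 5)
  after r: (1 2 4 5 3 6)

f r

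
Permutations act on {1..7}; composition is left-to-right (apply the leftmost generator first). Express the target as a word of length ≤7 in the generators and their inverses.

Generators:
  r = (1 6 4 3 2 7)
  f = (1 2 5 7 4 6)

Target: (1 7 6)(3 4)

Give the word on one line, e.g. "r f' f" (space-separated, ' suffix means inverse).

r' r' f r' f

  after r': (1 7 2 3 4 6)
  after r': (1 2 4)(3 6 7)
  after f: (1 5 7 3)(2 6 4)
  after r': (1 5 2)(3 7 4)
  after f: (1 7 6)(3 4)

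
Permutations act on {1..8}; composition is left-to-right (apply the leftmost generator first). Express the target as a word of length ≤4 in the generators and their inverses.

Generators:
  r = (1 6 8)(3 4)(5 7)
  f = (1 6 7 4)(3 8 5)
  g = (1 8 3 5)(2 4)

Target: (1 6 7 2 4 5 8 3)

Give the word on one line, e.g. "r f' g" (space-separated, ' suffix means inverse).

  after f: (1 6 7 4)(3 8 5)
  after g: (1 6 7 2 4 8)
  after g: (1 6 7 4 3 5)
  after g: (1 6 7 2 4 5 8 3)

f g g g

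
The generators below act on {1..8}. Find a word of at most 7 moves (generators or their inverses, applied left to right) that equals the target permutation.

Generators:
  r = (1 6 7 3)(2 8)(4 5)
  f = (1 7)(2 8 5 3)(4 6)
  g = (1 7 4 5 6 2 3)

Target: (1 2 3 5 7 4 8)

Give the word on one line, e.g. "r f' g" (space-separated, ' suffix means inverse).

r' g g r' g

  after r': (1 3 7 6)(2 8)(4 5)
  after g: (2 8 3 4 6 7)
  after g: (1 7 3 5 6 4 2 8)
  after r': (1 6 5)(3 4 8)
  after g: (1 2 3 5 7 4 8)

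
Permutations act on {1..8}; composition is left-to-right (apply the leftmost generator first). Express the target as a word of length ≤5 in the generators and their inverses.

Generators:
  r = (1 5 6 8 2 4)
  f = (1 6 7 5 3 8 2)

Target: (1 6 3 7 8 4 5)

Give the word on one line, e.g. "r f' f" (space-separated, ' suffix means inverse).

  after r': (1 4 2 8 6 5)
  after f': (1 4 8)(2 3 5)(6 7)
  after r': (1 2 3)(4 6 7 5 8)
  after f: (2 8 4 7 3 6 5)
  after f: (1 6 3 7 8 4 5)

r' f' r' f f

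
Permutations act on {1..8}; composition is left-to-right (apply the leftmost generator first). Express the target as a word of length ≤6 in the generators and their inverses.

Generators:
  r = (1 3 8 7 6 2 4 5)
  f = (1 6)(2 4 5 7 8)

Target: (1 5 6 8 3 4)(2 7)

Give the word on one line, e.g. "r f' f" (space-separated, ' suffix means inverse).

  after f': (1 6)(2 8 7 5 4)
  after r: (1 2 7)(3 8 6)
  after f: (1 4 5 7 6 3 2 8)
  after r: (1 5 6 8 3 4)(2 7)

f' r f r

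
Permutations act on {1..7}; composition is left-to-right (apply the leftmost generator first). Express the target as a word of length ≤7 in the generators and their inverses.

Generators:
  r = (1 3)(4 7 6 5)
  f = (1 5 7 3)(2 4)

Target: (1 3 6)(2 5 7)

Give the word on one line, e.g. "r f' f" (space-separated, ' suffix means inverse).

  after r: (1 3)(4 7 6 5)
  after r: (4 6)(5 7)
  after r: (1 3)(4 5 6 7)
  after f: (2 4 7)(3 5 6)
  after r': (1 3 6)(2 5 7)

r r r f r'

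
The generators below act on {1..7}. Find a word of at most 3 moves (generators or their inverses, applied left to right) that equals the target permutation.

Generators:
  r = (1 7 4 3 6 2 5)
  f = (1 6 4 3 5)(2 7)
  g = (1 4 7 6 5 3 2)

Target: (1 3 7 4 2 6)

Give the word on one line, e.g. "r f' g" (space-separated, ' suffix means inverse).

  after g: (1 4 7 6 5 3 2)
  after f: (1 3 7 4 2 6)

g f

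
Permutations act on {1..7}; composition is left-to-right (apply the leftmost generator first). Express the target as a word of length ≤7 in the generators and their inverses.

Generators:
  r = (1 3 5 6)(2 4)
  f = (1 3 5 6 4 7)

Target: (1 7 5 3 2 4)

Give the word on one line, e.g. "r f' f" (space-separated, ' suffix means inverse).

f r f r f'

  after f: (1 3 5 6 4 7)
  after r: (1 5)(2 4 7 3 6)
  after f: (1 6 2 7 5 3 4)
  after r: (2 7 6 4 3)
  after f': (1 7 5 3 2 4)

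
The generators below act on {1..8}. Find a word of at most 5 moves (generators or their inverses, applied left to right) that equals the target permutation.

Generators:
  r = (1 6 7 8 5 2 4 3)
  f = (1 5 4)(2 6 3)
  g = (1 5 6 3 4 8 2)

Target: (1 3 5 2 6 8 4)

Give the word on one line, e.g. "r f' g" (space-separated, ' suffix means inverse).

f f g'

  after f: (1 5 4)(2 6 3)
  after f: (1 4 5)(2 3 6)
  after g': (1 3 5 2 6 8 4)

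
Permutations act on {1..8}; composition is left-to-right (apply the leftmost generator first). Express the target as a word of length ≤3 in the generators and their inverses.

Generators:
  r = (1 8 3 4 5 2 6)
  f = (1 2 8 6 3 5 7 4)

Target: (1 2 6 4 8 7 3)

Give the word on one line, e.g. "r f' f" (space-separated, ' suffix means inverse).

r' f' f'

  after r': (1 6 2 5 4 3 8)
  after f': (1 8 4 6)(2 3)(5 7)
  after f': (1 2 6 4 8 7 3)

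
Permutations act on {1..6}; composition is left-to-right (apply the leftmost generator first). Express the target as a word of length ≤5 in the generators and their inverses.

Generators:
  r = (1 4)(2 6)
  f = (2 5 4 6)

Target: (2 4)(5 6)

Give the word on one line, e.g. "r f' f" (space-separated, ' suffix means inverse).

  after f': (2 6 4 5)
  after f': (2 4)(5 6)
  after r': (1 4 6 5 2)
  after r': (2 4)(5 6)

f' f' r' r'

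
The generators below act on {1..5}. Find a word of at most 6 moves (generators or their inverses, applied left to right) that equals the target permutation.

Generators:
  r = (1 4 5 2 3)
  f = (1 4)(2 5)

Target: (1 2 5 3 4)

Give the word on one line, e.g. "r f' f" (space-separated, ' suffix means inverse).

  after f': (1 4)(2 5)
  after r: (1 5 3)
  after f': (1 2 5 3 4)
  after f': (1 5 3)
  after f': (1 2 5 3 4)

f' r f' f' f'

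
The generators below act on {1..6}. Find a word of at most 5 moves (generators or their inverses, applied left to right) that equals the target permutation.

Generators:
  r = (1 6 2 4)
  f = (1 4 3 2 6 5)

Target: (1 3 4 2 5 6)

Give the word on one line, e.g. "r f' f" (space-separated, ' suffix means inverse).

  after r': (1 4 2 6)
  after r': (1 2)(4 6)
  after f': (1 3 4 2 5 6)

r' r' f'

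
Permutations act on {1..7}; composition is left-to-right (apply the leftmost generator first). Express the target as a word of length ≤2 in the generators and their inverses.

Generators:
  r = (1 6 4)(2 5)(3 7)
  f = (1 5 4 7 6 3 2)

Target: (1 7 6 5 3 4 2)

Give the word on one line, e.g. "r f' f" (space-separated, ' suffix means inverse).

r f'

  after r: (1 6 4)(2 5)(3 7)
  after f': (1 7 6 5 3 4 2)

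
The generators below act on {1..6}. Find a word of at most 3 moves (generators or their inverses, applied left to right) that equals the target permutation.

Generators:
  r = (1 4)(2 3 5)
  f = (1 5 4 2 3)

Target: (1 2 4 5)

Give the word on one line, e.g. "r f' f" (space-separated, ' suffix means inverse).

  after r': (1 4)(2 5 3)
  after f: (1 2 4 5)

r' f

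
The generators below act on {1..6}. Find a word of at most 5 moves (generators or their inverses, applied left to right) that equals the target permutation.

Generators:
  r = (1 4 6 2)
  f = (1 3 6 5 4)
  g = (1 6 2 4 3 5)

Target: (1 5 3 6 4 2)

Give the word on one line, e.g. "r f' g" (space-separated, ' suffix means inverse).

f' f' r

  after f': (1 4 5 6 3)
  after f': (1 5 3 4 6)
  after r: (1 5 3 6 4 2)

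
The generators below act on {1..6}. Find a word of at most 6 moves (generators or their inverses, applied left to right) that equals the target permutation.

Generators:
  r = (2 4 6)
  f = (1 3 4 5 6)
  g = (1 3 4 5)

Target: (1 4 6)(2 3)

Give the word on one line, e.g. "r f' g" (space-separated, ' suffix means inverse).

  after f: (1 3 4 5 6)
  after f: (1 4 6 3 5)
  after r: (1 6 3 5)(2 4)
  after g': (1 6)(2 3 4)
  after r': (1 4 6)(2 3)

f f r g' r'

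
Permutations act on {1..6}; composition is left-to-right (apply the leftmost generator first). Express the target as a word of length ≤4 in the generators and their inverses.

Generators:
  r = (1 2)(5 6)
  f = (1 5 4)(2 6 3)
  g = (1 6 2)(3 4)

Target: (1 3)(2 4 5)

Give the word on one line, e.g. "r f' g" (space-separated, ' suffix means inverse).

  after f: (1 5 4)(2 6 3)
  after f: (1 4 5)(2 3 6)
  after g': (1 3)(2 4 5)

f f g'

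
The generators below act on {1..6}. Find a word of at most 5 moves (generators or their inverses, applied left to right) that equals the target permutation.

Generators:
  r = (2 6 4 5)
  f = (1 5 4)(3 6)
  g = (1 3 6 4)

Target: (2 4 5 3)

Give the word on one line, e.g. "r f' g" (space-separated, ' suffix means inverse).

  after g': (1 4 6 3)
  after r': (1 6 3)(2 5 4)
  after g': (1 3 4 2 5 6)
  after g': (2 5 3 6 4)
  after r': (2 4 5 3)

g' r' g' g' r'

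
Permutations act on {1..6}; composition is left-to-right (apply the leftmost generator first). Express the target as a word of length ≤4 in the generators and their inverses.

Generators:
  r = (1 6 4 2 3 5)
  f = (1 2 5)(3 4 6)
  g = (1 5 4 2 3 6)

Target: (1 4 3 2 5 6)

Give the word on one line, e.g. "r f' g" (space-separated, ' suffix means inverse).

g' f r' r'

  after g': (1 6 3 2 4 5)
  after f: (1 3 5 2 6 4)
  after r': (1 2)(4 5)
  after r': (1 4 3 2 5 6)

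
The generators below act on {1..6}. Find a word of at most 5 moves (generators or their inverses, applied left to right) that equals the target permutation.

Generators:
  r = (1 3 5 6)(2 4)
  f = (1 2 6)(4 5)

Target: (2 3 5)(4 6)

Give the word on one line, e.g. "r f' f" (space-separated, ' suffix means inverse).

f' r' r' r'

  after f': (1 6 2)(4 5)
  after r': (1 5 2 6 4 3)
  after r': (1 3 6 2 5 4)
  after r': (2 3 5)(4 6)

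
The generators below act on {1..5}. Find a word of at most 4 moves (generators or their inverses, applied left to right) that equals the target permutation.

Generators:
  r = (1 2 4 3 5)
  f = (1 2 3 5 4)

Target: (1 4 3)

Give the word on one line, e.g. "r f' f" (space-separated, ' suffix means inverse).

  after r: (1 2 4 3 5)
  after f': (2 5 4)
  after r: (1 2)(3 5)
  after r: (1 4 3)

r f' r r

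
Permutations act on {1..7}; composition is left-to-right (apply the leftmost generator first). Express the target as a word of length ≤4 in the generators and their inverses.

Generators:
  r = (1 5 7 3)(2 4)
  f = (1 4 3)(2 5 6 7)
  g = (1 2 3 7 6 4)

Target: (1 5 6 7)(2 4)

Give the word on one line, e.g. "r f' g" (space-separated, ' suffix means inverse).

  after f': (1 3 4)(2 7 6 5)
  after g': (1 2 3 6 5)
  after f: (1 5 4 3 7 2)
  after g': (1 5 6 7)(2 4)

f' g' f g'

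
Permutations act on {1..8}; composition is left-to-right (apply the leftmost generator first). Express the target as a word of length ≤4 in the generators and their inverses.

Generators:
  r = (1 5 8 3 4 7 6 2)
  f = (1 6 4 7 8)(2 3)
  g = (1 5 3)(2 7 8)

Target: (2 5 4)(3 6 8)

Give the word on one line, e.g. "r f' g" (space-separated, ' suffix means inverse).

  after f': (1 8 7 4 6)(2 3)
  after g: (1 2)(3 7 4 6 5)
  after r: (2 5 4)(3 6 8)

f' g r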